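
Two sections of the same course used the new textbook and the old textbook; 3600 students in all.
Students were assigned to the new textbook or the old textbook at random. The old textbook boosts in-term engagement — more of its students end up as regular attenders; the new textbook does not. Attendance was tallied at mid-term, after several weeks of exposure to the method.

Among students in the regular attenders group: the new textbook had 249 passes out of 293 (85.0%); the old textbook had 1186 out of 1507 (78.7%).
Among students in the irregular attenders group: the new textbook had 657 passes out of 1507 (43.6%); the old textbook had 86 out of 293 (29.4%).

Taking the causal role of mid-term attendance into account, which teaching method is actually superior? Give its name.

the old textbook

Mid-term attendance here is a post-treatment variable shaped by the teaching method; conditioning on it would introduce bias rather than remove it. The overall comparison is the causal one.
Pooled: the new textbook 50.3% vs the old textbook 70.7%; the old textbook is higher overall.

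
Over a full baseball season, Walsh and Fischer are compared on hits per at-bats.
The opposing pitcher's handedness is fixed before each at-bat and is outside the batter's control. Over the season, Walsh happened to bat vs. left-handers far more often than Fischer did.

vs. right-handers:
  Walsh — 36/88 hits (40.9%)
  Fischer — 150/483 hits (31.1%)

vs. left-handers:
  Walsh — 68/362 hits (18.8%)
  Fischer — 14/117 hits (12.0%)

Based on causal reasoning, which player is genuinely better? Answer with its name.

The stratified and pooled comparisons disagree (Walsh wins within each pitcher handedness; Fischer wins overall), so the answer turns on the causal role of pitcher handedness.
Since pitcher handedness is a pre-existing factor (not a product of the player) and it affects the outcome on its own, it is a confounder. The stratified rates, not the pooled rate, identify the causal effect.
Within each level — vs. right-handers: 40.9% vs 31.1%; vs. left-handers: 18.8% vs 12.0% — Walsh is higher every time.

Walsh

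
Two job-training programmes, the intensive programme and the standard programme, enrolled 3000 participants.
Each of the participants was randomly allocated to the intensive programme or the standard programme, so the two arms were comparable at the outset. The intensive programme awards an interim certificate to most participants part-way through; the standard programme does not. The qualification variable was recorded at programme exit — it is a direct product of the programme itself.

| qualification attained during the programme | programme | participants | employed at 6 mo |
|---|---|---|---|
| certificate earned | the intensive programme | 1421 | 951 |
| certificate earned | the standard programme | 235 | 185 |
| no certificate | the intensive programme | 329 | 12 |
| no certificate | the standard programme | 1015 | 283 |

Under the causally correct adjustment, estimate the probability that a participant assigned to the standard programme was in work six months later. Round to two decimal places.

The stratified and pooled comparisons disagree (the standard programme wins within each qualification attained during the programme; the intensive programme wins overall), so the answer turns on the causal role of qualification attained during the programme.
Qualification attained during the programme lies on the pathway programme → qualification attained during the programme → outcome, so adjusting for it blocks the indirect effect. For the total causal effect of programme, use the unadjusted pooled rates.
So P(outcome | do(the standard programme)) is just the pooled rate for the standard programme: 468/1250 = 0.374.

0.37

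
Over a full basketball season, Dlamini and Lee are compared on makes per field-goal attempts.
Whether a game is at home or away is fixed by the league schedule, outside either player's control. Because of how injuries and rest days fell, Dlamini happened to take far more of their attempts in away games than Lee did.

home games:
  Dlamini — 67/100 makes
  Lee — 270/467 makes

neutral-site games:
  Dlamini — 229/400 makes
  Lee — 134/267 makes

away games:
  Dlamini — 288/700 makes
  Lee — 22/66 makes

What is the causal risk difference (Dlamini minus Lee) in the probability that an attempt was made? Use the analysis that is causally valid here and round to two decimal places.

+0.08

Game venue differs across players for reasons unrelated to any effect of the player itself, and it separately predicts the outcome — a classic confounder. We must compare within game venue levels.
Adjusting over the population distribution of game venue: 0.283·(0.670−0.578) + 0.334·(0.573−0.502) + 0.383·(0.411−0.333) = +0.080.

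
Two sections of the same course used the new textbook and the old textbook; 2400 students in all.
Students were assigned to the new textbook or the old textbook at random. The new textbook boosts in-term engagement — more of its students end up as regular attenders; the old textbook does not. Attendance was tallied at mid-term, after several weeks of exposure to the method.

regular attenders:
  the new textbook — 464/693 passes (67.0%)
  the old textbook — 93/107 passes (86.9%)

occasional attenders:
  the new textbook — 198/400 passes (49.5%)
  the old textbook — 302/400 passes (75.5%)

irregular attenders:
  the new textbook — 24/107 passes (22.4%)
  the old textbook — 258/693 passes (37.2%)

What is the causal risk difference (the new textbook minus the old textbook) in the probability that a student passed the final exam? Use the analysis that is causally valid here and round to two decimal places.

+0.03

Mid-term attendance lies on the pathway teaching method → mid-term attendance → outcome, so adjusting for it blocks the indirect effect. For the total causal effect of teaching method, use the unadjusted pooled rates.
The causal difference is the pooled difference: 0.572 − 0.544 = +0.028.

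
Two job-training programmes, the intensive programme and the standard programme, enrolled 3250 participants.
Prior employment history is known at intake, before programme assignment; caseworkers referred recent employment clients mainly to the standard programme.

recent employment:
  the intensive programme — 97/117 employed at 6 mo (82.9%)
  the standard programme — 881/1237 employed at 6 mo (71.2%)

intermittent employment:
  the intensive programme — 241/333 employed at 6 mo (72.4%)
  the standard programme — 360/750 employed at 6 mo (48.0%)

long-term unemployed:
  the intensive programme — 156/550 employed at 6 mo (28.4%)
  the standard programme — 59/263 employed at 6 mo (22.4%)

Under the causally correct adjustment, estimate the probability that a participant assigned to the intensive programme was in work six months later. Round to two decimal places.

The prior employment history-specific comparison favours the intensive programme throughout, but the pooled figures favour the standard programme. The question is whether to condition on prior employment history.
The imbalance in prior employment history arose from how participants were allocated, not from anything the programme did; and prior employment history independently affects the outcome. The pooled gap is confounded — condition on prior employment history.
Standardising the intensive programme to the population prior employment history mix: 0.417·97/117 + 0.333·241/333 + 0.250·156/550 = 0.658.

0.66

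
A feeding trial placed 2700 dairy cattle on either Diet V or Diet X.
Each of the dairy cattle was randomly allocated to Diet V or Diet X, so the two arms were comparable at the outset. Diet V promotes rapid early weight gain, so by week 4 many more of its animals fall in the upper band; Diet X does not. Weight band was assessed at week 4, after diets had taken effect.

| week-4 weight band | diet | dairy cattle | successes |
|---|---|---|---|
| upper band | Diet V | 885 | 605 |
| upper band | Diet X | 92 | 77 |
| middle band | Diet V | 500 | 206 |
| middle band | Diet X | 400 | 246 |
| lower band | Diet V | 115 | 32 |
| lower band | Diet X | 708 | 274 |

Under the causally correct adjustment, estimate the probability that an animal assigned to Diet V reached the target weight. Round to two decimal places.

Week-4 weight band is downstream of the diet. One should not condition on a consequence of treatment, so the overall rates are the right comparison.
So P(outcome | do(Diet V)) is just the pooled rate for Diet V: 843/1500 = 0.562.

0.56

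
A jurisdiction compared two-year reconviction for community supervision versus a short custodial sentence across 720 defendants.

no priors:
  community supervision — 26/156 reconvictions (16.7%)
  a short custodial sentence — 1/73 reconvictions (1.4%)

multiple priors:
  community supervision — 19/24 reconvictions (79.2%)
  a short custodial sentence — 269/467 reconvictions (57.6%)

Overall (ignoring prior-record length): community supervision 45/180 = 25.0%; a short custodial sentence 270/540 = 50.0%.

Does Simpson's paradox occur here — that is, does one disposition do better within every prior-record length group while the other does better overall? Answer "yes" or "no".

yes

Within each prior-record length level (no priors 16.7% vs 1.4%; multiple priors 79.2% vs 57.6%), a short custodial sentence has the lower rate every time. Pooled: 25.0% vs 50.0% — community supervision has the lower rate overall. The two comparisons disagree.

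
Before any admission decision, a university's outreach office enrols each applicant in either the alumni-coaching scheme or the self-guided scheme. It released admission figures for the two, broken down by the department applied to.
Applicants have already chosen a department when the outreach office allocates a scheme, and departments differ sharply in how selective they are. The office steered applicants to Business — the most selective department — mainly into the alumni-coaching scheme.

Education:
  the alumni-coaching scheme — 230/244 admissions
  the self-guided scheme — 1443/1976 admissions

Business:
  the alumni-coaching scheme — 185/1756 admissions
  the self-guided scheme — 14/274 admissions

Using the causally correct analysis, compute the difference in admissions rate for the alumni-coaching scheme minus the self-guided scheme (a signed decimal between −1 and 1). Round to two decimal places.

+0.14

Department differs across outreach schemes for reasons unrelated to any effect of the outreach scheme itself, and it separately predicts the outcome — a classic confounder. We must compare within department levels.
Adjusting over the population distribution of department: 0.522·(0.943−0.730) + 0.478·(0.105−0.051) = +0.137.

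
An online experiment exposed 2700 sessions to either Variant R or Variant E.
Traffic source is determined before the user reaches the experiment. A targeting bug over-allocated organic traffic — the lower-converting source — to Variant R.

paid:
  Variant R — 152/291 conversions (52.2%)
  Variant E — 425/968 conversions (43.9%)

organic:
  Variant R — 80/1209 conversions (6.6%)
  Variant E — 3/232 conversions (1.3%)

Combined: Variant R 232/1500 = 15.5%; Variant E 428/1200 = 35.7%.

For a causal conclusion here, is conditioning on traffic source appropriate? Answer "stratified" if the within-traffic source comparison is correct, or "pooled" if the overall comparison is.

Within every traffic source level Variant R has the higher rate, yet pooled Variant E does — Simpson's reversal.
Since traffic source is a pre-existing factor (not a product of the variant) and it affects the outcome on its own, it is a confounder. The stratified rates, not the pooled rate, identify the causal effect.
Within each level — paid: 52.2% vs 43.9%; organic: 6.6% vs 1.3% — Variant R is higher every time.

stratified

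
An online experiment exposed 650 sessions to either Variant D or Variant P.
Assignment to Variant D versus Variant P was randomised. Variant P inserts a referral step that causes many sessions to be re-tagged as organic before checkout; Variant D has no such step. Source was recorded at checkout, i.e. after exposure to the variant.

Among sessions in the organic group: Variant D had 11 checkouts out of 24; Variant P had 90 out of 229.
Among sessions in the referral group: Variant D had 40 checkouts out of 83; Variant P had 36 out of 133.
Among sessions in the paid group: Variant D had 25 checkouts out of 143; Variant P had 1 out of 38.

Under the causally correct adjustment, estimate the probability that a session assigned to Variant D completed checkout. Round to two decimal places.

0.30

The stratified and pooled comparisons disagree (Variant D wins within each traffic source; Variant P wins overall), so the answer turns on the causal role of traffic source.
Traffic source is downstream of the variant. One should not condition on a consequence of treatment, so the overall rates are the right comparison.
So P(outcome | do(Variant D)) is just the pooled rate for Variant D: 76/250 = 0.304.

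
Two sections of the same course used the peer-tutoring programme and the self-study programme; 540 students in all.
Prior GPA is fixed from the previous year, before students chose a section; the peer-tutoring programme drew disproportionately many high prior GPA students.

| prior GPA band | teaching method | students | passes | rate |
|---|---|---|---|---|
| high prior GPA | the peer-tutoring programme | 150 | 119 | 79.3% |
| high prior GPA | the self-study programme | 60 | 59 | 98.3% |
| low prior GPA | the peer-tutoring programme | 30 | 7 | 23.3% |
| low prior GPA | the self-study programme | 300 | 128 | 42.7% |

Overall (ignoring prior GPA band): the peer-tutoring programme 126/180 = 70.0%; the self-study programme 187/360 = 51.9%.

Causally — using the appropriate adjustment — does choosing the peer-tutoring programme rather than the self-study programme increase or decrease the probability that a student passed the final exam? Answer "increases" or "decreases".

decreases

Nothing the teaching method does changes prior GPA band; the imbalance is an allocation artefact. With prior GPA band also predicting the outcome, the pooled figure is confounded, and the within-stratum comparison is the causal one.
Within each level — high prior GPA: 79.3% vs 98.3%; low prior GPA: 23.3% vs 42.7% — the self-study programme is higher every time.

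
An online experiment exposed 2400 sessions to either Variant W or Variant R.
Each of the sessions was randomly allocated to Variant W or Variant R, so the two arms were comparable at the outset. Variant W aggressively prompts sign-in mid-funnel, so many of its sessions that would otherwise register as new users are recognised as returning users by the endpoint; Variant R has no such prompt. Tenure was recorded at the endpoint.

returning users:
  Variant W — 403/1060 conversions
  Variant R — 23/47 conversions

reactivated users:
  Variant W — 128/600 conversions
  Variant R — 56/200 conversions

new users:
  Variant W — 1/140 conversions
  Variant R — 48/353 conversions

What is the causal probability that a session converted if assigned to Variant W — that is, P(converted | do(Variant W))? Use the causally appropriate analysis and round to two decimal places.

User tenure here is a post-treatment variable shaped by the variant; conditioning on it would introduce bias rather than remove it. The overall comparison is the causal one.
So P(outcome | do(Variant W)) is just the pooled rate for Variant W: 532/1800 = 0.296.

0.30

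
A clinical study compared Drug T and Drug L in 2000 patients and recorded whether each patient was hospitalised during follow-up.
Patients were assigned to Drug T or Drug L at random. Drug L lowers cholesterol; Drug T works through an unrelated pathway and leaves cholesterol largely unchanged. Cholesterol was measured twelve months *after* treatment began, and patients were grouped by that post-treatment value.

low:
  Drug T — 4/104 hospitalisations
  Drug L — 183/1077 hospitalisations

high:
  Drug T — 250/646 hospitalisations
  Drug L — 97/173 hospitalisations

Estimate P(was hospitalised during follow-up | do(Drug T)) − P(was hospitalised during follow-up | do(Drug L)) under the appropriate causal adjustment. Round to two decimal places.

+0.11

Within every cholesterol level Drug T has the lower rate, yet pooled Drug L does — Simpson's reversal.
Cholesterol is downstream of the drug. One should not condition on a consequence of treatment, so the overall rates are the right comparison.
The causal difference is the pooled difference: 0.339 − 0.224 = +0.115.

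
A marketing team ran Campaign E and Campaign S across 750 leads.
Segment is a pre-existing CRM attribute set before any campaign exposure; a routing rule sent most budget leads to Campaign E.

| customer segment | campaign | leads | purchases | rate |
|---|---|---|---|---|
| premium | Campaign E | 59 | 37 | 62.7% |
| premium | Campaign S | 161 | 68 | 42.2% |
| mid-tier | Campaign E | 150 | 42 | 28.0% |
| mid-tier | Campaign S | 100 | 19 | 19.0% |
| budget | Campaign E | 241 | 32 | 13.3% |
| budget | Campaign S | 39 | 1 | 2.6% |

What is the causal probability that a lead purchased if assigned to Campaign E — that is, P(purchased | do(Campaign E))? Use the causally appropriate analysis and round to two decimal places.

Nothing the campaign does changes customer segment; the imbalance is an allocation artefact. With customer segment also predicting the outcome, the pooled figure is confounded, and the within-stratum comparison is the causal one.
Standardising Campaign E to the population customer segment mix: 0.293·37/59 + 0.333·42/150 + 0.373·32/241 = 0.327.

0.33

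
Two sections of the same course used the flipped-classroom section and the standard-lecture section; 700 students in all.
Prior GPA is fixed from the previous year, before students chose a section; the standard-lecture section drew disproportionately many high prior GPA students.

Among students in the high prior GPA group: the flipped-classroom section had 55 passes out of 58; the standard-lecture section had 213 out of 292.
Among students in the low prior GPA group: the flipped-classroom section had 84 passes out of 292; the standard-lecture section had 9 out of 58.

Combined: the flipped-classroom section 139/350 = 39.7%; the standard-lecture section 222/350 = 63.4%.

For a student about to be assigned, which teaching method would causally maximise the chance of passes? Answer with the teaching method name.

The prior GPA band-specific comparison favours the flipped-classroom section throughout, but the pooled figures favour the standard-lecture section. The question is whether to condition on prior GPA band.
Prior GPA band is set before the teaching method has any effect — it is not caused by the teaching method — and it independently drives the outcome. That makes it a confounder, so the causal comparison is within prior GPA band levels.
Within each level — high prior GPA: 94.8% vs 72.9%; low prior GPA: 28.8% vs 15.5% — the flipped-classroom section is higher every time.

the flipped-classroom section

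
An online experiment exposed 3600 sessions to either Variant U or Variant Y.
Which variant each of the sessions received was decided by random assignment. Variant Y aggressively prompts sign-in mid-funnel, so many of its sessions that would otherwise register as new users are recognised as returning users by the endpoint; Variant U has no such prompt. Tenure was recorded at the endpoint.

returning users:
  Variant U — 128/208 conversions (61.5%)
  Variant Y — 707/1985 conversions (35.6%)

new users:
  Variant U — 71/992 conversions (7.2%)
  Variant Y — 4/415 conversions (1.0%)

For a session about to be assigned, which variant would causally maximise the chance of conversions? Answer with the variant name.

Because the variant influences user tenure, user tenure is a post-treatment mediator, not a confounder. Stratifying on it would bias the estimate; the causal effect is the crude pooled difference.
Pooled: Variant U 16.6% vs Variant Y 29.6%; Variant Y is higher overall.

Variant Y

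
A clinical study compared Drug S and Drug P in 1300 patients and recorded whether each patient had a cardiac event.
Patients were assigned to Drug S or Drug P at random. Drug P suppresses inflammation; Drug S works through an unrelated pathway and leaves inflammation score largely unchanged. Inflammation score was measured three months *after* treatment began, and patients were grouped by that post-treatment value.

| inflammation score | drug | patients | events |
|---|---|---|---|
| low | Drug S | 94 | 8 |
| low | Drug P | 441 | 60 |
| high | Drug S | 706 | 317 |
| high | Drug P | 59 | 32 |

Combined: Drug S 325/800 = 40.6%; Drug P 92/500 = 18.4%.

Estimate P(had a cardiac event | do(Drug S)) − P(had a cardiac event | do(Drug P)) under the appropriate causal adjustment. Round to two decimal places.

+0.22

Because the drug influences inflammation score, inflammation score is a post-treatment mediator, not a confounder. Stratifying on it would bias the estimate; the causal effect is the crude pooled difference.
The causal difference is the pooled difference: 0.406 − 0.184 = +0.222.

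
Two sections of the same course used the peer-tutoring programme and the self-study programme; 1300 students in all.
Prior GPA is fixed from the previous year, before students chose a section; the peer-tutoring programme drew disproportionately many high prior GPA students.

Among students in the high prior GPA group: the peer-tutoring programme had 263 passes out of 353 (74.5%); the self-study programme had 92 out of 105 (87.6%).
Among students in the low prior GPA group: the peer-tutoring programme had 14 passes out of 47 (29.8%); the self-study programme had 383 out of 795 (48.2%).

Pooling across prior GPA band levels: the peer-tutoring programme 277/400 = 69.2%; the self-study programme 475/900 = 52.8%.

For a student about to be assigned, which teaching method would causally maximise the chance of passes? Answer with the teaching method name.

Since prior GPA band is a pre-existing factor (not a product of the teaching method) and it affects the outcome on its own, it is a confounder. The stratified rates, not the pooled rate, identify the causal effect.
Within each level — high prior GPA: 74.5% vs 87.6%; low prior GPA: 29.8% vs 48.2% — the self-study programme is higher every time.

the self-study programme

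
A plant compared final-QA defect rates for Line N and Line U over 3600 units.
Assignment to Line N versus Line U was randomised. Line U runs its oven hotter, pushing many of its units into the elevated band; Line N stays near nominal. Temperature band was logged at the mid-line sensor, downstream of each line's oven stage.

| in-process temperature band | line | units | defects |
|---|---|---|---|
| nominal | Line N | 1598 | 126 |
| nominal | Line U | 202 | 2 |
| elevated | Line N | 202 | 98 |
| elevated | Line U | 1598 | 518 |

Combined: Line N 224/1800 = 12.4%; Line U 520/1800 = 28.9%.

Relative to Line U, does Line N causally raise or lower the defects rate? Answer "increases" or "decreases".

decreases

In-process temperature band lies on the pathway line → in-process temperature band → outcome, so adjusting for it blocks the indirect effect. For the total causal effect of line, use the unadjusted pooled rates.
Pooled: Line N 12.4% vs Line U 28.9%; Line N is lower overall.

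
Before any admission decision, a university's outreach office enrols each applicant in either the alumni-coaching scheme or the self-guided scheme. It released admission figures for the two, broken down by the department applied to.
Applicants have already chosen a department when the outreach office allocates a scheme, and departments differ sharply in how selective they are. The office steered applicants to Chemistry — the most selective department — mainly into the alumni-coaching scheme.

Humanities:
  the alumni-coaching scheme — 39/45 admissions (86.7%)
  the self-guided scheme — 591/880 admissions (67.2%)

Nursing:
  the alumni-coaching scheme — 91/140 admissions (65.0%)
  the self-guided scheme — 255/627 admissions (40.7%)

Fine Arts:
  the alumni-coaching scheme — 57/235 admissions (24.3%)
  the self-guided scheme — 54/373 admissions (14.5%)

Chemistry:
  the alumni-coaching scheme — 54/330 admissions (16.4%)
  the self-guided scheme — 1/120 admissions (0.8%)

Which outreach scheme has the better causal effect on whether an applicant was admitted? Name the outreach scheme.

the alumni-coaching scheme is higher inside every department stratum but the self-guided scheme is higher in aggregate. Whether to stratify depends on how department relates to the outreach scheme.
Since department is a pre-existing factor (not a product of the outreach scheme) and it affects the outcome on its own, it is a confounder. The stratified rates, not the pooled rate, identify the causal effect.
Within each level — Humanities: 86.7% vs 67.2%; Nursing: 65.0% vs 40.7%; Fine Arts: 24.3% vs 14.5%; Chemistry: 16.4% vs 0.8% — the alumni-coaching scheme is higher every time.

the alumni-coaching scheme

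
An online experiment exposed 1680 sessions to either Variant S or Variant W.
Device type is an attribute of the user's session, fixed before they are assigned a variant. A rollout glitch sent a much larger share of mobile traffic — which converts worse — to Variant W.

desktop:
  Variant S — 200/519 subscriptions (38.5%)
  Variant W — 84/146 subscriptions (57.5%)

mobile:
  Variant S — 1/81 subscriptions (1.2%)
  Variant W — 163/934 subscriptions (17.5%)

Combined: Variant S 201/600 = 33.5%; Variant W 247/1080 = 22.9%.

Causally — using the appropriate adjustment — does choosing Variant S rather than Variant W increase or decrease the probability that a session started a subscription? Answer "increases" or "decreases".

The device type-specific comparison favours Variant W throughout, but the pooled figures favour Variant S. The question is whether to condition on device type.
Here device type is a common cause — it drives both which variant a case falls under and the outcome. The crude comparison mixes populations; the stratum-specific rates are the causally relevant ones.
Within each level — desktop: 38.5% vs 57.5%; mobile: 1.2% vs 17.5% — Variant W is higher every time.

decreases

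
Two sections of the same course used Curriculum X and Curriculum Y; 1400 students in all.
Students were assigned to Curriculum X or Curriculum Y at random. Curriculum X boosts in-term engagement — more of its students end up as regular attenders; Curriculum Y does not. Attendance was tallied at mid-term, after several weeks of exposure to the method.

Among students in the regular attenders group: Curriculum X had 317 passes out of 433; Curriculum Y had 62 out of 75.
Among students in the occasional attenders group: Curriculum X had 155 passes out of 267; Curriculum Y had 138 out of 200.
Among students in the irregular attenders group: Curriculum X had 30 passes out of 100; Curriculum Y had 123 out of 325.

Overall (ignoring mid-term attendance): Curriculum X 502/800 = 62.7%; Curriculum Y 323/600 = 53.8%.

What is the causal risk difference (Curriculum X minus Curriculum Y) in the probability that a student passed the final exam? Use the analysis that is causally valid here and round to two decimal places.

Within every mid-term attendance level Curriculum Y has the higher rate, yet pooled Curriculum X does — Simpson's reversal.
The distribution of mid-term attendance is itself part of what the teaching method does — it is an intermediate outcome. Holding it fixed would remove that part of the effect; the total effect is the pooled difference.
The causal difference is the pooled difference: 0.627 − 0.538 = +0.089.

+0.09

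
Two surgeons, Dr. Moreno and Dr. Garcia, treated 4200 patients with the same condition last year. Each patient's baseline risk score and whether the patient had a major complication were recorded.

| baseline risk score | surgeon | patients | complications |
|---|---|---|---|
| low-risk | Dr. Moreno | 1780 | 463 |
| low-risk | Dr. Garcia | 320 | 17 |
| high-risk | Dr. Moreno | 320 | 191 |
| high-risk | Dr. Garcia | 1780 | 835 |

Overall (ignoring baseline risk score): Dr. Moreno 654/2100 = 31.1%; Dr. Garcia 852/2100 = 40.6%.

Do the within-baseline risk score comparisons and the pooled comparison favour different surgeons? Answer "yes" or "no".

yes

Within each baseline risk score level (low-risk 26.0% vs 5.3%; high-risk 59.7% vs 46.9%), Dr. Garcia has the lower rate every time. Pooled: 31.1% vs 40.6% — Dr. Moreno has the lower rate overall. The two comparisons disagree.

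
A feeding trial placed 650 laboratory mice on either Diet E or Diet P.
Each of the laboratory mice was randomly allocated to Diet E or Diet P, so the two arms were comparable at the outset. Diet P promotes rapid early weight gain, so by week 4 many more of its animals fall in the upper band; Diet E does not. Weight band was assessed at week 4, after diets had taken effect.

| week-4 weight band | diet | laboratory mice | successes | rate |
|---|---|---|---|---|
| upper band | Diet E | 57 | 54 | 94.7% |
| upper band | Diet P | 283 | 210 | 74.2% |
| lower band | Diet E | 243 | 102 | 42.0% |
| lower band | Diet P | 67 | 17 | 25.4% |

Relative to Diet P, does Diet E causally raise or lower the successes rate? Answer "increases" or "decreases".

decreases

Week-4 weight band lies on the pathway diet → week-4 weight band → outcome, so adjusting for it blocks the indirect effect. For the total causal effect of diet, use the unadjusted pooled rates.
Pooled: Diet E 52.0% vs Diet P 64.9%; Diet P is higher overall.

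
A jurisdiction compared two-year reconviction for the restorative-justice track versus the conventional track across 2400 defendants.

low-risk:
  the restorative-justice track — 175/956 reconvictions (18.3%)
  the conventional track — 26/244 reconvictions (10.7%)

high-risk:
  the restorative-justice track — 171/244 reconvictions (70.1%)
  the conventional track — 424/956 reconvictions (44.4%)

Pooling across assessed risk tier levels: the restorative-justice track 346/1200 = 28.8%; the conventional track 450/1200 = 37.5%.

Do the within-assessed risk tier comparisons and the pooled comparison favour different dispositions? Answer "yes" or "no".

yes

Within each assessed risk tier level (low-risk 18.3% vs 10.7%; high-risk 70.1% vs 44.4%), the conventional track has the lower rate every time. Pooled: 28.8% vs 37.5% — the restorative-justice track has the lower rate overall. The two comparisons disagree.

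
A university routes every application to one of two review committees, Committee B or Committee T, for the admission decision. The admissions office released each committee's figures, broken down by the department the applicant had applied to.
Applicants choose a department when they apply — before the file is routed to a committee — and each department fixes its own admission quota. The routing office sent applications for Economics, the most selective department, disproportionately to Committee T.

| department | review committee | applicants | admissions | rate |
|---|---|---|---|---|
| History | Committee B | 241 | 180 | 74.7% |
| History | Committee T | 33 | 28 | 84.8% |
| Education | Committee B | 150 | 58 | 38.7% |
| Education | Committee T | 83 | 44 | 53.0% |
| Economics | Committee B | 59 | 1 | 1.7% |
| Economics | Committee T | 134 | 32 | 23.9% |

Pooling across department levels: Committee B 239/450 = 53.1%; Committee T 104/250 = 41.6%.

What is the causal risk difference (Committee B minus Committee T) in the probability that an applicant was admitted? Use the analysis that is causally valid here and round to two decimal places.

The department-specific comparison favours Committee T throughout, but the pooled figures favour Committee B. The question is whether to condition on department.
The imbalance in department arose from how applicants were allocated, not from anything the review committee did; and department independently affects the outcome. The pooled gap is confounded — condition on department.
Adjusting over the population distribution of department: 0.391·(0.747−0.848) + 0.333·(0.387−0.530) + 0.276·(0.017−0.239) = -0.149.

-0.15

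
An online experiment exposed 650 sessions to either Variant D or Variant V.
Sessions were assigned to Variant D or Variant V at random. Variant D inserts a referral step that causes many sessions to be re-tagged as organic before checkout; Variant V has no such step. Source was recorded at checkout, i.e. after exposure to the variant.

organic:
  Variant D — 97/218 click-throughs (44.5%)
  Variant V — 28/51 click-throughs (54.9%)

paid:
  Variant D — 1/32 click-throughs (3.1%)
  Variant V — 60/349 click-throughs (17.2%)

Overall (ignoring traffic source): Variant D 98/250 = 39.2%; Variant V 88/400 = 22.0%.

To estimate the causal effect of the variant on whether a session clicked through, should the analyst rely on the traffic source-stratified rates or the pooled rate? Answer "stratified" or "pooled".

The stratified and pooled comparisons disagree (Variant V wins within each traffic source; Variant D wins overall), so the answer turns on the causal role of traffic source.
Traffic source here is a post-treatment variable shaped by the variant; conditioning on it would introduce bias rather than remove it. The overall comparison is the causal one.
Pooled: Variant D 39.2% vs Variant V 22.0%; Variant D is higher overall.

pooled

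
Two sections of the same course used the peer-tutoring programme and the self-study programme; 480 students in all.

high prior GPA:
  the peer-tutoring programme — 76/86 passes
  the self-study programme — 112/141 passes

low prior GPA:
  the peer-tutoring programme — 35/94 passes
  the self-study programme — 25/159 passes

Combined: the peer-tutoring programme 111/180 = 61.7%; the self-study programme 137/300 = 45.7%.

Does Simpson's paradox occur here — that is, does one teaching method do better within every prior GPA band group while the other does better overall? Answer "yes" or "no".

no

Within each prior GPA band level (high prior GPA 88.4% vs 79.4%; low prior GPA 37.2% vs 15.7%), the peer-tutoring programme has the higher rate every time. Pooled: 61.7% vs 45.7% — the peer-tutoring programme has the higher rate overall. They agree.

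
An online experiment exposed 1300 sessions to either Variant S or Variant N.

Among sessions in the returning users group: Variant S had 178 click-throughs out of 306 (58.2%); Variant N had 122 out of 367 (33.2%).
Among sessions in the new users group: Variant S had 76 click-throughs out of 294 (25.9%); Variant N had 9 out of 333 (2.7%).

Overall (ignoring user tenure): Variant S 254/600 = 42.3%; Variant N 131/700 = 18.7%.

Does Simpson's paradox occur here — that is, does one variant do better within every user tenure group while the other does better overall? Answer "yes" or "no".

Within each user tenure level (returning users 58.2% vs 33.2%; new users 25.9% vs 2.7%), Variant S has the higher rate every time. Pooled: 42.3% vs 18.7% — Variant S has the higher rate overall. They agree.

no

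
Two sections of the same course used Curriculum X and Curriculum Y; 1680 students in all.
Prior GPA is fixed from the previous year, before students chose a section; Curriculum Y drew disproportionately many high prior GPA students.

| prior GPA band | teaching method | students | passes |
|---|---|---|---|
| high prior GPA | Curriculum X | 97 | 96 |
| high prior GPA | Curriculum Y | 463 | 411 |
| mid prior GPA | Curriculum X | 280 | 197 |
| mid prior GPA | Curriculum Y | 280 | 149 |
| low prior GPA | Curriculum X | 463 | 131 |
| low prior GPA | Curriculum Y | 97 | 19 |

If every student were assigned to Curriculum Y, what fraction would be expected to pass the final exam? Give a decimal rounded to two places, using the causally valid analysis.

0.54

The prior GPA band-specific comparison favours Curriculum X throughout, but the pooled figures favour Curriculum Y. The question is whether to condition on prior GPA band.
Nothing the teaching method does changes prior GPA band; the imbalance is an allocation artefact. With prior GPA band also predicting the outcome, the pooled figure is confounded, and the within-stratum comparison is the causal one.
Standardising Curriculum Y to the population prior GPA band mix: 0.333·411/463 + 0.333·149/280 + 0.333·19/97 = 0.539.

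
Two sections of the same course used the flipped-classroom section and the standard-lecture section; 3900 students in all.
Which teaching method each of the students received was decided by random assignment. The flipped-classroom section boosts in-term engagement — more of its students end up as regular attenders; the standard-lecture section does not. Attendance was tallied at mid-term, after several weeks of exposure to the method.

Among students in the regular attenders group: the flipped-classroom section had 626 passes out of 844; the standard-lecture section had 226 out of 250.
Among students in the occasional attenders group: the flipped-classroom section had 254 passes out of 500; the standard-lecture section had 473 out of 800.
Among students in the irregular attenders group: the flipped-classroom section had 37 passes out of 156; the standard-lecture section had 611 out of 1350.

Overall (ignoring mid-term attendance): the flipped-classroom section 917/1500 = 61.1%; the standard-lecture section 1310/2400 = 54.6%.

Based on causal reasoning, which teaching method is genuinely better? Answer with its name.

the flipped-classroom section

the standard-lecture section is higher inside every mid-term attendance stratum but the flipped-classroom section is higher in aggregate. Whether to stratify depends on how mid-term attendance relates to the teaching method.
Mid-term attendance is downstream of the teaching method. One should not condition on a consequence of treatment, so the overall rates are the right comparison.
Pooled: the flipped-classroom section 61.1% vs the standard-lecture section 54.6%; the flipped-classroom section is higher overall.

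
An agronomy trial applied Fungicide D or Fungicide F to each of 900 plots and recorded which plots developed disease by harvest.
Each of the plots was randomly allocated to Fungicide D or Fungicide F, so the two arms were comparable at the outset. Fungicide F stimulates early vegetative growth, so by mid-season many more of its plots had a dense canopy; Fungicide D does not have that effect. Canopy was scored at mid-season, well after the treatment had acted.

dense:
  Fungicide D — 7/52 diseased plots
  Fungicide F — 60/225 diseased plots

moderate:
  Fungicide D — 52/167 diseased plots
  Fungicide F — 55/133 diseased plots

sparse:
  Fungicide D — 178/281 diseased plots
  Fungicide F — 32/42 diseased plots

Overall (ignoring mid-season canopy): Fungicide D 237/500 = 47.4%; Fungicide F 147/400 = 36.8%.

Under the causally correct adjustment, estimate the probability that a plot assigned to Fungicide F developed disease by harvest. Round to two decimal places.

The stratified and pooled comparisons disagree (Fungicide D wins within each mid-season canopy; Fungicide F wins overall), so the answer turns on the causal role of mid-season canopy.
Mid-season canopy lies on the pathway fungicide → mid-season canopy → outcome, so adjusting for it blocks the indirect effect. For the total causal effect of fungicide, use the unadjusted pooled rates.
So P(outcome | do(Fungicide F)) is just the pooled rate for Fungicide F: 147/400 = 0.367.

0.37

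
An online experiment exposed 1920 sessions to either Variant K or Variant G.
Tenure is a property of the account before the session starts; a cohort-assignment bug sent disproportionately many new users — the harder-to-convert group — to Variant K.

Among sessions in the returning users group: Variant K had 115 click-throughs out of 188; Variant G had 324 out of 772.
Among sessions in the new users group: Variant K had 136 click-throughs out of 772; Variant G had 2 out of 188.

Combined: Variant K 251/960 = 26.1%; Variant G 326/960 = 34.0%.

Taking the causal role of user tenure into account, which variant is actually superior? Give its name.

Variant K

Since user tenure is a pre-existing factor (not a product of the variant) and it affects the outcome on its own, it is a confounder. The stratified rates, not the pooled rate, identify the causal effect.
Within each level — returning users: 61.2% vs 42.0%; new users: 17.6% vs 1.1% — Variant K is higher every time.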